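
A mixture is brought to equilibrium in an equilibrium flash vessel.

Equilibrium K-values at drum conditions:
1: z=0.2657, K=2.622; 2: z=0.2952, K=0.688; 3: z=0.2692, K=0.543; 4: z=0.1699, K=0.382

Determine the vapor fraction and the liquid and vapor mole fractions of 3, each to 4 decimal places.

ψ = 0.1535, x_3 = 0.2895, y_3 = 0.1572

Newton iteration, ψ⁰ = 0.62:
  ψ = 0.6200: g = -0.24120, g' = -0.4980 → ψ = 0.1356
  ψ = 0.1356: g = 0.01133, g' = -0.6422 → ψ = 0.1533
  ψ = 0.1533: g = 0.00016, g' = -0.6243 → ψ = 0.1535
Converged at ψ = 0.1535.
Compositions from xᵢ = zᵢ/(1+ψ(Kᵢ−1)), yᵢ = Kᵢxᵢ:
  1: x = 0.2127, y = 0.5578
  2: x = 0.3101, y = 0.2133
  3: x = 0.2895, y = 0.1572
  4: x = 0.1877, y = 0.0717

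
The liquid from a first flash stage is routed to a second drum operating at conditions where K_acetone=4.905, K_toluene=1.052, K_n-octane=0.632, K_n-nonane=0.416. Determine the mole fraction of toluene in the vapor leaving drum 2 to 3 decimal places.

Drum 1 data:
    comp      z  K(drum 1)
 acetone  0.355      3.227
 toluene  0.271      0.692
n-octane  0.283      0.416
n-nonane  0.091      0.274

Drum 1:
Newton–Raphson from ψ₁ = 0.69:
  ψ₁ = 0.690: g = -0.2035, g' = -0.778 → ψ₁ = 0.429
  ψ₁ = 0.429: g = -0.0080, g' = -0.768 → ψ₁ = 0.418
Converged at ψ₁ = 0.418.
Drum-1 compositions:
  acetone: x = 0.184, y = 0.593
  toluene: x = 0.311, y = 0.215
  n-octane: x = 0.374, y = 0.156
  n-nonane: x = 0.131, y = 0.036
Drum-2 feed = drum-1 liquid: z₂ = (0.1838, 0.3111, 0.3744, 0.1307).
Drum 2:
Newton–Raphson from ψ₂ = 0.59:
  ψ₂ = 0.590: g = -0.0595, g' = -0.444 → ψ₂ = 0.456
  ψ₂ = 0.456: g = 0.0043, g' = -0.519 → ψ₂ = 0.464
Converged at ψ₂ = 0.464.
  acetone: x = 0.065, y = 0.320
  toluene: x = 0.304, y = 0.320
  n-octane: x = 0.452, y = 0.285
  n-nonane: x = 0.179, y = 0.075

y_toluene (drum 2) = 0.320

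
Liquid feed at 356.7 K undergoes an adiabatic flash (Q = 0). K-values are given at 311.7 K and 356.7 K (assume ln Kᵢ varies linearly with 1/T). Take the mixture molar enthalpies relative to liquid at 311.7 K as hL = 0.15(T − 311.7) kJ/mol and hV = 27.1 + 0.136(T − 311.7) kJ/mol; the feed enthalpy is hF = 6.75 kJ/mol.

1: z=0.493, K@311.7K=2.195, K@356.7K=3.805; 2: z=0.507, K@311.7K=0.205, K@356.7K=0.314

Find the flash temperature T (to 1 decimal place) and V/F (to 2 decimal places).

Adiabatic flash: solve Rachford–Rice at each trial T, then check hF = ψ·hV(T) + (1−ψ)·hL(T).
  T = 311.7 K: K = (2.195, 0.205), RR gives ψ = 0.196, H_out = 5.308 kJ/mol
  T = 356.7 K: K = (3.805, 0.314), RR gives ψ = 0.538, H_out = 20.988 kJ/mol
  T = 334.2 K: K = (2.944, 0.257), RR gives ψ = 0.403, H_out = 14.171 kJ/mol
  T = 322.9 K: K = (2.553, 0.230), RR gives ψ = 0.314, H_out = 10.148 kJ/mol
  T = 317.3 K: K = (2.371, 0.218), RR gives ψ = 0.260, H_out = 7.871 kJ/mol
  T = 314.5 K: K = (2.282, 0.211), RR gives ψ = 0.230, H_out = 6.632 kJ/mol
  T = 315.9 K: K = (2.326, 0.214), RR gives ψ = 0.245, H_out = 7.261 kJ/mol
Linear interpolation between T = 314.5 (H_out = 6.632) and T = 315.9 (H_out = 7.261) on hF = 6.75 gives T ≈ 314.8 K, at which ψ = 0.23.

T = 314.8 K, V/F = 0.23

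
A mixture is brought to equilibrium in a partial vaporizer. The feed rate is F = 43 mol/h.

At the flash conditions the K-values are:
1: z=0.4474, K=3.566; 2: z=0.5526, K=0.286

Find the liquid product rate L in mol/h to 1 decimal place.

L = 25.3 mol/h

Material balance + equilibrium reduce to Σ zᵢ(Kᵢ−1)/(1+β(Kᵢ−1)) = 0.
Check two-phase: ΣzᵢKᵢ = 1.7535 > 1 and Σzᵢ/Kᵢ = 2.0576 > 1, so g(0) = 0.7535 > 0 and g(1) = -1.0576 < 0.
Binary case is linear: z₁(K₁−1)(1+β(K₂−1)) + z₂(K₂−1)(1+β(K₁−1)) = 0
⇒ β = [z₁(K₁−1)+z₂(K₂−1)] / [−(K₁−1)(K₂−1)] = 0.75347/1.83212 = 0.4113
Then V = β·F = 0.4113·43 = 17.7 mol/h and L = F − V = 25.3 mol/h.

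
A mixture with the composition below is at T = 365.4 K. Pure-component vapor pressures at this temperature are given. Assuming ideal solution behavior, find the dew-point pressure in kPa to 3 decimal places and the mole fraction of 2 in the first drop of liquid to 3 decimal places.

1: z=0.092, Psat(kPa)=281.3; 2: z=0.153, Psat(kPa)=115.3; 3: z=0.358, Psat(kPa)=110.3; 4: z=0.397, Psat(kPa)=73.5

At the dew point ψ → 1, so Σzᵢ/Kᵢ = 1 with Kᵢ = Pᵢˢᵃᵗ/P ⇒ 1/P = Σzᵢ/Pᵢˢᵃᵗ.
1/P = 0.092/281.3 + 0.153/115.3 + 0.358/110.3 + 0.397/73.5 = 0.010301 ⇒ P = 97.077 kPa
xᵢ = zᵢP/Pᵢˢᵃᵗ ⇒ x_2 = 0.153·97.077/115.3 = 0.129

Pdew = 97.077 kPa, x_2 = 0.129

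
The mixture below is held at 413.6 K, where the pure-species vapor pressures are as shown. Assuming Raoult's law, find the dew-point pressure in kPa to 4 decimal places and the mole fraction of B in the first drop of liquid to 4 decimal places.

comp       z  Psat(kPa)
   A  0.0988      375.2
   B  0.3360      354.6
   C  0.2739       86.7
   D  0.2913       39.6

Pdew = 85.2798 kPa, x_B = 0.0808

At the dew point ψ → 1, so Σzᵢ/Kᵢ = 1 with Kᵢ = Pᵢˢᵃᵗ/P ⇒ 1/P = Σzᵢ/Pᵢˢᵃᵗ.
1/P = 0.0988/375.2 + 0.3360/354.6 + 0.2739/86.7 + 0.2913/39.6 = 0.0117261 ⇒ P = 85.2798 kPa
xᵢ = zᵢP/Pᵢˢᵃᵗ ⇒ x_B = 0.3360·85.2798/354.6 = 0.0808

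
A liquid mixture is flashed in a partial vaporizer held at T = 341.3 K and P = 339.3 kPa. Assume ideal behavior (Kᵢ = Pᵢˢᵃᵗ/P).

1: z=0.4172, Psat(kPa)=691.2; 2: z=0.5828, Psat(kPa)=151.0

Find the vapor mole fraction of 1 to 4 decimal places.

y_1 = 0.7101

Raoult's law: Kᵢ = Pᵢˢᵃᵗ/P = Pᵢˢᵃᵗ/339.3.
  K_1 = 691.2/339.3 = 2.037135, K_2 = 151.0/339.3 = 0.445034
Material balance + equilibrium reduce to Σ zᵢ(Kᵢ−1)/(1+V/F(Kᵢ−1)) = 0.
g(0) = ΣzᵢKᵢ − 1 = 0.1093 and g(1) = 1 − Σzᵢ/Kᵢ = -0.5144, so a root lies in (0, 1).
Binary case is linear: z₁(K₁−1)(1+V/F(K₂−1)) + z₂(K₂−1)(1+V/F(K₁−1)) = 0
⇒ V/F = [z₁(K₁−1)+z₂(K₂−1)] / [−(K₁−1)(K₂−1)] = 0.10926/0.57557 = 0.1898
Compositions from xᵢ = zᵢ/(1+V/F(Kᵢ−1)), yᵢ = Kᵢxᵢ:
  1: x = 0.3486, y = 0.7101
  2: x = 0.6514, y = 0.2899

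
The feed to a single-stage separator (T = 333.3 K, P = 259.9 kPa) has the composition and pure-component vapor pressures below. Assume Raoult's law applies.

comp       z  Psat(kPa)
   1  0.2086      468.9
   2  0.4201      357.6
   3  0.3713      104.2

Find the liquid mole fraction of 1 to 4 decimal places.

Raoult's law: Kᵢ = Pᵢˢᵃᵗ/P = Pᵢˢᵃᵗ/259.9.
  K_1 = 468.9/259.9 = 1.804155, K_2 = 357.6/259.9 = 1.375914, K_3 = 104.2/259.9 = 0.400923
Newton iteration, β⁰ = 0.5:
  β = 0.5000: g = -0.06498, g' = -0.3823 → β = 0.3300
  β = 0.3300: g = -0.00419, g' = -0.3383 → β = 0.3176
Converged at β = 0.3176.
Compositions from xᵢ = zᵢ/(1+β(Kᵢ−1)), yᵢ = Kᵢxᵢ:
  1: x = 0.1662, y = 0.2998
  2: x = 0.3753, y = 0.5164
  3: x = 0.4585, y = 0.1838

x_1 = 0.1662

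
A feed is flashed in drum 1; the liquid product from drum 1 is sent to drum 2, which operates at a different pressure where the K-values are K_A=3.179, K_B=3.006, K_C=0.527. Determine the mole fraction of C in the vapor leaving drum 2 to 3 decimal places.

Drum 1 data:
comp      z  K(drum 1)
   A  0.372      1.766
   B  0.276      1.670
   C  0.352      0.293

y_C (drum 2) = 0.430

Drum 1:
Newton iteration, ψ₁⁰ = 0.52:
  ψ₁ = 0.520: g = -0.0526, g' = -0.620 → ψ₁ = 0.435
  ψ₁ = 0.435: g = -0.0025, g' = -0.564 → ψ₁ = 0.431
Converged at ψ₁ = 0.431.
Drum-1 compositions:
  A: x = 0.280, y = 0.494
  B: x = 0.214, y = 0.358
  C: x = 0.506, y = 0.148
Drum-2 feed = drum-1 liquid: z₂ = (0.2797, 0.2142, 0.5061).
Drum 2:
Let ψ₂ = V/F and solve Σ zᵢ(Kᵢ−1)/(1+ψ₂(Kᵢ−1)) = 0.
g(0) = ΣzᵢKᵢ − 1 = 0.800 and g(1) = 1 − Σzᵢ/Kᵢ = -0.120, so a root lies in (0, 1).
Newton–Raphson from ψ₂ = 0.5:
  ψ₂ = 0.500: g = 0.1927, g' = -0.713 → ψ₂ = 0.770
  ψ₂ = 0.770: g = 0.0199, g' = -0.598 → ψ₂ = 0.803
Converged at ψ₂ = 0.803.
  A: x = 0.102, y = 0.323
  B: x = 0.082, y = 0.247
  C: x = 0.816, y = 0.430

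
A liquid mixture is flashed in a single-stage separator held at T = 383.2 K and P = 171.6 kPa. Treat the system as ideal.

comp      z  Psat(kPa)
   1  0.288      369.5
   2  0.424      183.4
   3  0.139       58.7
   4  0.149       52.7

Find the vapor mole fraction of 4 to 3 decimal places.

y_4 = 0.062

Raoult's law: Kᵢ = Pᵢˢᵃᵗ/P = Pᵢˢᵃᵗ/171.6.
  K_1 = 369.5/171.6 = 2.15326, K_2 = 183.4/171.6 = 1.06876, K_3 = 58.7/171.6 = 0.34207, K_4 = 52.7/171.6 = 0.30711
Let ψ = V/F and solve Σ zᵢ(Kᵢ−1)/(1+ψ(Kᵢ−1)) = 0.
Feasibility: ΣzᵢKᵢ = 1.167, Σzᵢ/Kᵢ = 1.422 — both > 1, two phases present.
Newton–Raphson from ψ = 0.5:
  ψ = 0.500: g = -0.0554, g' = -0.457 → ψ = 0.379
  ψ = 0.379: g = -0.0022, g' = -0.426 → ψ = 0.374
Converged at ψ = 0.374.
Compositions from xᵢ = zᵢ/(1+ψ(Kᵢ−1)), yᵢ = Kᵢxᵢ:
  1: x = 0.201, y = 0.433
  2: x = 0.413, y = 0.442
  3: x = 0.184, y = 0.063
  4: x = 0.201, y = 0.062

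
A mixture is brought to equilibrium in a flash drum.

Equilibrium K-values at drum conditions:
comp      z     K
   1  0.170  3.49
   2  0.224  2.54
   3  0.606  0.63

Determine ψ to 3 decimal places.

ψ = 0.743

Rachford–Rice: g(ψ) = Σ zᵢ(Kᵢ−1)/(1+ψ(Kᵢ−1)) = 0.
Feasibility: ΣzᵢKᵢ = 1.544, Σzᵢ/Kᵢ = 1.099 — both > 1, two phases present.
Iterate (Newton) starting at ψ = 0.5:
  ψ = 0.500: g = 0.1083, g' = -0.504 → ψ = 0.715
  ψ = 0.715: g = 0.0115, g' = -0.410 → ψ = 0.743
Converged at ψ = 0.743.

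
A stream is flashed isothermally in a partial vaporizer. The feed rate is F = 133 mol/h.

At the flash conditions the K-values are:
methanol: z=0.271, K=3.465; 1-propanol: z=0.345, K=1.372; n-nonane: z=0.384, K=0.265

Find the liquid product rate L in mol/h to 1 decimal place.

L = 72.4 mol/h

Let ψ = V/F and solve Σ zᵢ(Kᵢ−1)/(1+ψ(Kᵢ−1)) = 0.
Check two-phase: ΣzᵢKᵢ = 1.514 > 1 and Σzᵢ/Kᵢ = 1.779 > 1, so g(0) = 0.514 > 0 and g(1) = -0.779 < 0.
Newton–Raphson from ψ = 0.32:
  ψ = 0.320: g = 0.1191, g' = -0.907 → ψ = 0.451
  ψ = 0.451: g = 0.0038, g' = -0.868 → ψ = 0.456
Converged at ψ = 0.456.
Then V = ψ·F = 0.4557·133 = 60.6 mol/h and L = F − V = 72.4 mol/h.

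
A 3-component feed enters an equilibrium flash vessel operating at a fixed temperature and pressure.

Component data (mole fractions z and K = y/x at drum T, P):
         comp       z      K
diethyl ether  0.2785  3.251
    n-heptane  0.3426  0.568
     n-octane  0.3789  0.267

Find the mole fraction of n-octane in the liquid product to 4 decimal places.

Material balance + equilibrium reduce to Σ zᵢ(Kᵢ−1)/(1+ψ(Kᵢ−1)) = 0.
Check two-phase: ΣzᵢKᵢ = 1.2012 > 1 and Σzᵢ/Kᵢ = 2.1079 > 1, so g(0) = 0.2012 > 0 and g(1) = -1.1079 < 0.
Newton–Raphson from ψ = 0.36:
  ψ = 0.3600: g = -0.20627, g' = -0.8959 → ψ = 0.1298
  ψ = 0.1298: g = 0.02145, g' = -1.1656 → ψ = 0.1482
  ψ = 0.1482: g = 0.00040, g' = -1.1227 → ψ = 0.1485
Converged at ψ = 0.1485.
Compositions from xᵢ = zᵢ/(1+ψ(Kᵢ−1)), yᵢ = Kᵢxᵢ:
  diethyl ether: x = 0.2087, y = 0.6785
  n-heptane: x = 0.3661, y = 0.2079
  n-octane: x = 0.4252, y = 0.1135

x_n-octane = 0.4252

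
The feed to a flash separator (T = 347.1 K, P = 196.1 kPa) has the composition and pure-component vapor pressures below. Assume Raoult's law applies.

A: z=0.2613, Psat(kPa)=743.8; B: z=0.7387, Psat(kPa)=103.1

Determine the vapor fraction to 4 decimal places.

ψ = 0.2865

Raoult's law: Kᵢ = Pᵢˢᵃᵗ/P = Pᵢˢᵃᵗ/196.1.
  K_A = 743.8/196.1 = 3.792963, K_B = 103.1/196.1 = 0.525752
Binary case is linear: z₁(K₁−1)(1+ψ(K₂−1)) + z₂(K₂−1)(1+ψ(K₁−1)) = 0
⇒ ψ = [z₁(K₁−1)+z₂(K₂−1)] / [−(K₁−1)(K₂−1)] = 0.37947/1.32456 = 0.2865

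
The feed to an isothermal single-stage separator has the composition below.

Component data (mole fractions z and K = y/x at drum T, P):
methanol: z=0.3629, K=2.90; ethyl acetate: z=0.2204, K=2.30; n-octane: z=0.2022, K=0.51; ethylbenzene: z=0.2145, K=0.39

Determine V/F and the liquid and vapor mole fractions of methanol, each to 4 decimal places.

Material balance + equilibrium reduce to Σ zᵢ(Kᵢ−1)/(1+V/F(Kᵢ−1)) = 0.
g(0) = ΣzᵢKᵢ − 1 = 0.7461 and g(1) = 1 − Σzᵢ/Kᵢ = -0.1674, so a root lies in (0, 1).
Iterate (Newton) starting at V/F = 0.7:
  V/F = 0.7000: g = 0.06678, g' = -0.6990 → V/F = 0.7955
  V/F = 0.7955: g = -0.00119, g' = -0.7294 → V/F = 0.7939
Converged at V/F = 0.7939.
Compositions from xᵢ = zᵢ/(1+V/F(Kᵢ−1)), yᵢ = Kᵢxᵢ:
  methanol: x = 0.1447, y = 0.4196
  ethyl acetate: x = 0.1085, y = 0.2495
  n-octane: x = 0.3309, y = 0.1688
  ethylbenzene: x = 0.4159, y = 0.1622

V/F = 0.7939, x_methanol = 0.1447, y_methanol = 0.4196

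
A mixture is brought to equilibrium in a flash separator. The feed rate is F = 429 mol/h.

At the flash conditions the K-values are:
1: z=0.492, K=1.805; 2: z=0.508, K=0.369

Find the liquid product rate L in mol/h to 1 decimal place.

Material balance + equilibrium reduce to Σ zᵢ(Kᵢ−1)/(1+ψ(Kᵢ−1)) = 0.
Check two-phase: ΣzᵢKᵢ = 1.076 > 1 and Σzᵢ/Kᵢ = 1.649 > 1, so g(0) = 0.076 > 0 and g(1) = -0.649 < 0.
Binary case is linear: z₁(K₁−1)(1+ψ(K₂−1)) + z₂(K₂−1)(1+ψ(K₁−1)) = 0
⇒ ψ = [z₁(K₁−1)+z₂(K₂−1)] / [−(K₁−1)(K₂−1)] = 0.0755/0.5080 = 0.149
Then V = ψ·F = 0.1487·429 = 63.8 mol/h and L = F − V = 365.2 mol/h.

L = 365.2 mol/h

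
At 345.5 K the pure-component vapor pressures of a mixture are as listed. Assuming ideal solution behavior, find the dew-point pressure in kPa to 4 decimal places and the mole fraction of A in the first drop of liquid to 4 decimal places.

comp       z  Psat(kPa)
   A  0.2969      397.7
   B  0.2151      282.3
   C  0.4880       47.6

At the dew point ψ → 1, so Σzᵢ/Kᵢ = 1 with Kᵢ = Pᵢˢᵃᵗ/P ⇒ 1/P = Σzᵢ/Pᵢˢᵃᵗ.
1/P = 0.2969/397.7 + 0.2151/282.3 + 0.4880/47.6 = 0.0117606 ⇒ P = 85.0297 kPa
xᵢ = zᵢP/Pᵢˢᵃᵗ ⇒ x_A = 0.2969·85.0297/397.7 = 0.0635

Pdew = 85.0297 kPa, x_A = 0.0635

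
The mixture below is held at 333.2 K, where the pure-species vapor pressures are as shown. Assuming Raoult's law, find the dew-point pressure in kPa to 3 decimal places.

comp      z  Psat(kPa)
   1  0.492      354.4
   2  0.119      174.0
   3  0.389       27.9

At the dew point ψ → 1, so Σzᵢ/Kᵢ = 1 with Kᵢ = Pᵢˢᵃᵗ/P ⇒ 1/P = Σzᵢ/Pᵢˢᵃᵗ.
1/P = 0.492/354.4 + 0.119/174.0 + 0.389/27.9 = 0.016015 ⇒ P = 62.442 kPa

Pdew = 62.442 kPa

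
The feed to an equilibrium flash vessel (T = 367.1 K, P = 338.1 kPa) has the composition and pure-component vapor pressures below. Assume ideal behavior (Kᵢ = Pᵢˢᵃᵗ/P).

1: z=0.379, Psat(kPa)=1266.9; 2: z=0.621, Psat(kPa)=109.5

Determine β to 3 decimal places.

Raoult's law: Kᵢ = Pᵢˢᵃᵗ/P = Pᵢˢᵃᵗ/338.1.
  K_1 = 1266.9/338.1 = 3.74712, K_2 = 109.5/338.1 = 0.32387
Let β = V/F and solve Σ zᵢ(Kᵢ−1)/(1+β(Kᵢ−1)) = 0.
Check two-phase: ΣzᵢKᵢ = 1.621 > 1 and Σzᵢ/Kᵢ = 2.019 > 1, so g(0) = 0.621 > 0 and g(1) = -1.019 < 0.
Newton–Raphson from β = 0.46:
  β = 0.460: g = -0.1495, g' = -1.156 → β = 0.331
  β = 0.331: g = 0.0047, g' = -1.256 → β = 0.334
Converged at β = 0.334.

β = 0.334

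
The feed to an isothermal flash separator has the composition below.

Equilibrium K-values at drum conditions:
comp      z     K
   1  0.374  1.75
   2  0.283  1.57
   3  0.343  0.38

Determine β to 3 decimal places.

β = 0.547

Material balance + equilibrium reduce to Σ zᵢ(Kᵢ−1)/(1+β(Kᵢ−1)) = 0.
g(0) = ΣzᵢKᵢ − 1 = 0.229 and g(1) = 1 − Σzᵢ/Kᵢ = -0.297, so a root lies in (0, 1).
Newton iteration, β⁰ = 0.5:
  β = 0.500: g = 0.0213, g' = -0.444 → β = 0.548
  β = 0.548: g = -0.0004, g' = -0.462 → β = 0.547
Converged at β = 0.547.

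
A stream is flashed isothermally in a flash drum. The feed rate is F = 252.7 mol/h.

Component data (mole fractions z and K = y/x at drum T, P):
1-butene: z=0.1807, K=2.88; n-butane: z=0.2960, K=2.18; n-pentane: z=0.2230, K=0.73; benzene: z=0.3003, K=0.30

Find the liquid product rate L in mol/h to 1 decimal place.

Rachford–Rice: g(V/F) = Σ zᵢ(Kᵢ−1)/(1+V/F(Kᵢ−1)) = 0.
Feasibility: ΣzᵢKᵢ = 1.4186, Σzᵢ/Kᵢ = 1.5050 — both > 1, two phases present.
Iterate (Newton) starting at V/F = 0.5:
  V/F = 0.5000: g = 0.00178, g' = -0.7027 → V/F = 0.5025
Converged at V/F = 0.5025.
Then V = V/F·F = 0.5025·252.7 = 127.0 mol/h and L = F − V = 125.7 mol/h.

L = 125.7 mol/h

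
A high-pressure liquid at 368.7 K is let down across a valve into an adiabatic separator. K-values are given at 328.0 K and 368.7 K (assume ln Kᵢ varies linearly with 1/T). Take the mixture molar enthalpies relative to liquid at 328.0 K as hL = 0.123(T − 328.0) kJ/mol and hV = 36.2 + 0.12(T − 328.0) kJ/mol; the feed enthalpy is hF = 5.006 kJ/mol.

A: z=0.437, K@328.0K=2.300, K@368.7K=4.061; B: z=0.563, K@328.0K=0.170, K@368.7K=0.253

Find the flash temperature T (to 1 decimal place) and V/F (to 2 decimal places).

Adiabatic flash: solve Rachford–Rice at each trial T, then check hF = ψ·hV(T) + (1−ψ)·hL(T).
  T = 328.0 K: K = (2.300, 0.170), RR gives ψ = 0.093, H_out = 3.382 kJ/mol
  T = 368.7 K: K = (4.061, 0.253), RR gives ψ = 0.401, H_out = 19.476 kJ/mol
  T = 348.4 K: K = (3.110, 0.210), RR gives ψ = 0.286, H_out = 12.853 kJ/mol
  T = 338.2 K: K = (2.686, 0.190), RR gives ψ = 0.205, H_out = 8.682 kJ/mol
  T = 333.1 K: K = (2.489, 0.180), RR gives ψ = 0.155, H_out = 6.218 kJ/mol
  T = 330.6 K: K = (2.395, 0.175), RR gives ψ = 0.126, H_out = 4.882 kJ/mol
  T = 331.9 K: K = (2.443, 0.177), RR gives ψ = 0.141, H_out = 5.589 kJ/mol
Linear interpolation between T = 330.6 (H_out = 4.882) and T = 331.9 (H_out = 5.589) on hF = 5.006 gives T ≈ 330.8 K, at which ψ = 0.13.

T = 330.8 K, V/F = 0.13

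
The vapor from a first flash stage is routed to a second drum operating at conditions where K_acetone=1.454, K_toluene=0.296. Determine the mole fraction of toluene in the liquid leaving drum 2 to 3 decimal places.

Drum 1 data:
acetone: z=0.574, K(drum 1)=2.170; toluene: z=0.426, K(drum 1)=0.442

Drum 1:
Material balance + equilibrium reduce to Σ zᵢ(Kᵢ−1)/(1+ψ₁(Kᵢ−1)) = 0.
Check two-phase: ΣzᵢKᵢ = 1.434 > 1 and Σzᵢ/Kᵢ = 1.228 > 1, so g(0) = 0.434 > 0 and g(1) = -0.228 < 0.
Binary case is linear: z₁(K₁−1)(1+ψ₁(K₂−1)) + z₂(K₂−1)(1+ψ₁(K₁−1)) = 0
⇒ ψ₁ = [z₁(K₁−1)+z₂(K₂−1)] / [−(K₁−1)(K₂−1)] = 0.4339/0.6529 = 0.665
Drum-1 compositions:
  acetone: x = 0.323, y = 0.701
  toluene: x = 0.677, y = 0.299
Drum-2 feed = drum-1 vapor: z₂ = (0.7007, 0.2993).
Drum 2:
Let ψ₂ = V/F and solve Σ zᵢ(Kᵢ−1)/(1+ψ₂(Kᵢ−1)) = 0.
Feasibility: ΣzᵢKᵢ = 1.107, Σzᵢ/Kᵢ = 1.493 — both > 1, two phases present.
Binary case is linear: z₁(K₁−1)(1+ψ₂(K₂−1)) + z₂(K₂−1)(1+ψ₂(K₁−1)) = 0
⇒ ψ₂ = [z₁(K₁−1)+z₂(K₂−1)] / [−(K₁−1)(K₂−1)] = 0.1074/0.3196 = 0.336
  acetone: x = 0.608, y = 0.884
  toluene: x = 0.392, y = 0.116

x_toluene (drum 2) = 0.392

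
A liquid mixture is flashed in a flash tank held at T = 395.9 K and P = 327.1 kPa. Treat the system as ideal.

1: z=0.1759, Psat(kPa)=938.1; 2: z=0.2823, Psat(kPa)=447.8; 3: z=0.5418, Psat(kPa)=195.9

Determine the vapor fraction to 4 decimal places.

ψ = 0.4579

Raoult's law: Kᵢ = Pᵢˢᵃᵗ/P = Pᵢˢᵃᵗ/327.1.
  K_1 = 938.1/327.1 = 2.867930, K_2 = 447.8/327.1 = 1.369000, K_3 = 195.9/327.1 = 0.598899
Let ψ = V/F and solve Σ zᵢ(Kᵢ−1)/(1+ψ(Kᵢ−1)) = 0.
Feasibility: ΣzᵢKᵢ = 1.2154, Σzᵢ/Kᵢ = 1.1722 — both > 1, two phases present.
Newton–Raphson from ψ = 0.5:
  ψ = 0.5000: g = -0.01400, g' = -0.3279 → ψ = 0.4573
  ψ = 0.4573: g = 0.00019, g' = -0.3374 → ψ = 0.4579
Converged at ψ = 0.4579.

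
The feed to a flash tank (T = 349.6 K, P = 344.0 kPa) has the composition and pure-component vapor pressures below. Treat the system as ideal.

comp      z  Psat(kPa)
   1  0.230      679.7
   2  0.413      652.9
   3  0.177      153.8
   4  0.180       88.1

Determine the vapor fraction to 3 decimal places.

Raoult's law: Kᵢ = Pᵢˢᵃᵗ/P = Pᵢˢᵃᵗ/344.0.
  K_1 = 679.7/344.0 = 1.97587, K_2 = 652.9/344.0 = 1.89797, K_3 = 153.8/344.0 = 0.44709, K_4 = 88.1/344.0 = 0.25610
Rachford–Rice: g(ψ) = Σ zᵢ(Kᵢ−1)/(1+ψ(Kᵢ−1)) = 0.
g(0) = ΣzᵢKᵢ − 1 = 0.364 and g(1) = 1 − Σzᵢ/Kᵢ = -0.433, so a root lies in (0, 1).
Newton–Raphson from ψ = 0.51:
  ψ = 0.510: g = 0.0522, g' = -0.618 → ψ = 0.594
  ψ = 0.594: g = -0.0020, g' = -0.669 → ψ = 0.591
Converged at ψ = 0.591.

ψ = 0.591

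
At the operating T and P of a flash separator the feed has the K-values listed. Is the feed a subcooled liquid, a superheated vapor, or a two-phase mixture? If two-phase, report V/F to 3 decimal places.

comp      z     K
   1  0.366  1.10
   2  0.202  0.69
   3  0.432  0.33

subcooled liquid

ΣzᵢKᵢ = 0.685; Σzᵢ/Kᵢ = 1.935.
Since ΣzᵢKᵢ < 1 the mixture is below its bubble point — single liquid phase.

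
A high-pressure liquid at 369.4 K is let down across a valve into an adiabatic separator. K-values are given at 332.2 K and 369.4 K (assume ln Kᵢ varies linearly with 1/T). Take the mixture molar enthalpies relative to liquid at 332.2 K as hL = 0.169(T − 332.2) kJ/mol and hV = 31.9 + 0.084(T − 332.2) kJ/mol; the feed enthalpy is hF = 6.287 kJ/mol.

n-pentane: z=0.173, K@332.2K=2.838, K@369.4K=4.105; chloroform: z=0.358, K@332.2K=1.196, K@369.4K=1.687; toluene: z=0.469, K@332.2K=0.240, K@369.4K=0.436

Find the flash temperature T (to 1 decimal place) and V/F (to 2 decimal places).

T = 340.9 K, V/F = 0.15

Adiabatic flash: solve Rachford–Rice at each trial T, then check hF = ψ·hV(T) + (1−ψ)·hL(T).
  T = 332.2 K: K = (2.838, 1.196, 0.240), RR gives ψ = 0.038, H_out = 1.205 kJ/mol
  T = 369.4 K: K = (4.105, 1.687, 0.436), RR gives ψ = 0.540, H_out = 21.792 kJ/mol
  T = 350.8 K: K = (3.447, 1.433, 0.329), RR gives ψ = 0.282, H_out = 11.707 kJ/mol
  T = 341.5 K: K = (3.136, 1.313, 0.282), RR gives ψ = 0.162, H_out = 6.611 kJ/mol
  T = 336.9 K: K = (2.987, 1.254, 0.261), RR gives ψ = 0.101, H_out = 3.990 kJ/mol
  T = 339.2 K: K = (3.061, 1.283, 0.271), RR gives ψ = 0.132, H_out = 5.312 kJ/mol
Linear interpolation between T = 339.2 (H_out = 5.312) and T = 341.5 (H_out = 6.611) on hF = 6.287 gives T ≈ 340.9 K, at which ψ = 0.15.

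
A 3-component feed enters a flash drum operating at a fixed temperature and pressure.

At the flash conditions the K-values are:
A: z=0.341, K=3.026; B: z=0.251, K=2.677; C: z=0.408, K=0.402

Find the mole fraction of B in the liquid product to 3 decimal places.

Let ψ = V/F and solve Σ zᵢ(Kᵢ−1)/(1+ψ(Kᵢ−1)) = 0.
g(0) = ΣzᵢKᵢ − 1 = 0.868 and g(1) = 1 − Σzᵢ/Kᵢ = -0.221, so a root lies in (0, 1).
Newton–Raphson from ψ = 0.54:
  ψ = 0.540: g = 0.1905, g' = -0.832 → ψ = 0.769
  ψ = 0.769: g = 0.0022, g' = -0.849 → ψ = 0.772
Converged at ψ = 0.772.
Compositions from xᵢ = zᵢ/(1+ψ(Kᵢ−1)), yᵢ = Kᵢxᵢ:
  A: x = 0.133, y = 0.403
  B: x = 0.109, y = 0.293
  C: x = 0.758, y = 0.305

x_B = 0.109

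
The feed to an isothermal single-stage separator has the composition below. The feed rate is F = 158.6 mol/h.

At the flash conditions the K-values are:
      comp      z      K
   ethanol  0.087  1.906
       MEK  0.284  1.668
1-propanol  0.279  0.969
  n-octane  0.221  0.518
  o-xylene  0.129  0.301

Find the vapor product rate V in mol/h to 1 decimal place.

Let ψ = V/F and solve Σ zᵢ(Kᵢ−1)/(1+ψ(Kᵢ−1)) = 0.
Feasibility: ΣzᵢKᵢ = 1.063, Σzᵢ/Kᵢ = 1.359 — both > 1, two phases present.
Newton–Raphson from ψ = 0.5:
  ψ = 0.500: g = -0.0913, g' = -0.343 → ψ = 0.234
  ψ = 0.234: g = -0.0075, g' = -0.299 → ψ = 0.209
Converged at ψ = 0.209.
Then V = ψ·F = 0.2090·158.6 = 33.1 mol/h and L = F − V = 125.5 mol/h.

V = 33.1 mol/h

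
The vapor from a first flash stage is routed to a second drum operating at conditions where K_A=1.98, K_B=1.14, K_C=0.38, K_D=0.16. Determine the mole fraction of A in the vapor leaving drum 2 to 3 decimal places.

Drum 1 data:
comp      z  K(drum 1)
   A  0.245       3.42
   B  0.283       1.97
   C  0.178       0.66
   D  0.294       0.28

y_A (drum 2) = 0.503

Drum 1:
Let ψ₁ = V/F and solve Σ zᵢ(Kᵢ−1)/(1+ψ₁(Kᵢ−1)) = 0.
g(0) = ΣzᵢKᵢ − 1 = 0.595 and g(1) = 1 − Σzᵢ/Kᵢ = -0.535, so a root lies in (0, 1).
Newton–Raphson from ψ₁ = 0.61:
  ψ₁ = 0.610: g = -0.0419, g' = -0.856 → ψ₁ = 0.561
  ψ₁ = 0.561: g = -0.0007, g' = -0.830 → ψ₁ = 0.560
Converged at ψ₁ = 0.560.
Drum-1 compositions:
  A: x = 0.104, y = 0.356
  B: x = 0.183, y = 0.361
  C: x = 0.220, y = 0.145
  D: x = 0.493, y = 0.138
Drum-2 feed = drum-1 vapor: z₂ = (0.3557, 0.3612, 0.1451, 0.1380).
Drum 2:
Rachford–Rice: g(ψ₂) = Σ zᵢ(Kᵢ−1)/(1+ψ₂(Kᵢ−1)) = 0.
g(0) = ΣzᵢKᵢ − 1 = 0.193 and g(1) = 1 − Σzᵢ/Kᵢ = -0.741, so a root lies in (0, 1).
Newton–Raphson from ψ₂ = 0.5:
  ψ₂ = 0.500: g = -0.0490, g' = -0.567 → ψ₂ = 0.413
  ψ₂ = 0.413: g = -0.0027, g' = -0.509 → ψ₂ = 0.408
Converged at ψ₂ = 0.408.
  A: x = 0.254, y = 0.503
  B: x = 0.342, y = 0.390
  C: x = 0.194, y = 0.074
  D: x = 0.210, y = 0.034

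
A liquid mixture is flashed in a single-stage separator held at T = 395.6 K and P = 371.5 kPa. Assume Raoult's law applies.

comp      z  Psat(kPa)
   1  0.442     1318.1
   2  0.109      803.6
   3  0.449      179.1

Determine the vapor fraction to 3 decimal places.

ψ = 0.856

Raoult's law: Kᵢ = Pᵢˢᵃᵗ/P = Pᵢˢᵃᵗ/371.5.
  K_1 = 1318.1/371.5 = 3.54805, K_2 = 803.6/371.5 = 2.16312, K_3 = 179.1/371.5 = 0.48210
Let ψ = V/F and solve Σ zᵢ(Kᵢ−1)/(1+ψ(Kᵢ−1)) = 0.
Check two-phase: ΣzᵢKᵢ = 2.020 > 1 and Σzᵢ/Kᵢ = 1.106 > 1, so g(0) = 1.020 > 0 and g(1) = -0.106 < 0.
Newton iteration, ψ⁰ = 0.67:
  ψ = 0.670: g = 0.1312, g' = -0.721 → ψ = 0.852
  ψ = 0.852: g = 0.0027, g' = -0.708 → ψ = 0.856
Converged at ψ = 0.856.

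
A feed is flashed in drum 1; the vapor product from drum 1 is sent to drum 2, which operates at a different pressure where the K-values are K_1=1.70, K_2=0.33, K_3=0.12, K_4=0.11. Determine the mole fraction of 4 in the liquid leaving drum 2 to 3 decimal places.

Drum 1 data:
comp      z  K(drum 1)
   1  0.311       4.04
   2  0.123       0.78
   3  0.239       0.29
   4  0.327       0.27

Drum 1:
Iterate (Newton) starting at ψ₁ = 0.5:
  ψ₁ = 0.500: g = -0.2942, g' = -1.182 → ψ₁ = 0.251
  ψ₁ = 0.251: g = 0.0088, g' = -1.371 → ψ₁ = 0.257
  ψ₁ = 0.257: g = 0.0000, g' = -1.356 → ψ₁ = 0.258
Converged at ψ₁ = 0.258.
Drum-1 compositions:
  1: x = 0.174, y = 0.705
  2: x = 0.130, y = 0.102
  3: x = 0.292, y = 0.085
  4: x = 0.403, y = 0.109
Drum-2 feed = drum-1 vapor: z₂ = (0.7048, 0.1017, 0.0848, 0.1087).
Drum 2:
Iterate (Newton) starting at ψ₂ = 0.53:
  ψ₂ = 0.530: g = -0.0689, g' = -0.833 → ψ₂ = 0.447
  ψ₂ = 0.447: g = -0.0055, g' = -0.710 → ψ₂ = 0.440
Converged at ψ₂ = 0.440.
  1: x = 0.539, y = 0.916
  2: x = 0.144, y = 0.048
  3: x = 0.138, y = 0.017
  4: x = 0.179, y = 0.020

x_4 (drum 2) = 0.179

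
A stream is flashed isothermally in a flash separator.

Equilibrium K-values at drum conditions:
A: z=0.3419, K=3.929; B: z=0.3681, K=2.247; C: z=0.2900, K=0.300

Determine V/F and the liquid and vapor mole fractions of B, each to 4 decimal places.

Material balance + equilibrium reduce to Σ zᵢ(Kᵢ−1)/(1+V/F(Kᵢ−1)) = 0.
Check two-phase: ΣzᵢKᵢ = 2.2574 > 1 and Σzᵢ/Kᵢ = 1.2175 > 1, so g(0) = 1.2574 > 0 and g(1) = -0.2175 < 0.
Iterate (Newton) starting at V/F = 0.5:
  V/F = 0.5000: g = 0.37677, g' = -1.0364 → V/F = 0.8635
  V/F = 0.8635: g = -0.00846, g' = -1.2765 → V/F = 0.8569
Converged at V/F = 0.8569.
Compositions from xᵢ = zᵢ/(1+V/F(Kᵢ−1)), yᵢ = Kᵢxᵢ:
  A: x = 0.0974, y = 0.3827
  B: x = 0.1780, y = 0.3999
  C: x = 0.7246, y = 0.2174

V/F = 0.8569, x_B = 0.1780, y_B = 0.3999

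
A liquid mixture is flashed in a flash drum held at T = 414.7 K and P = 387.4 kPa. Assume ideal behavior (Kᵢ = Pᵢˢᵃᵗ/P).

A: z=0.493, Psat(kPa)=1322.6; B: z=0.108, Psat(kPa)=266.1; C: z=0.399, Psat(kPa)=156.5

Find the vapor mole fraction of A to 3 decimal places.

y_A = 0.632

Raoult's law: Kᵢ = Pᵢˢᵃᵗ/P = Pᵢˢᵃᵗ/387.4.
  K_A = 1322.6/387.4 = 3.41404, K_B = 266.1/387.4 = 0.68689, K_C = 156.5/387.4 = 0.40398
Rachford–Rice: g(ψ) = Σ zᵢ(Kᵢ−1)/(1+ψ(Kᵢ−1)) = 0.
Feasibility: ΣzᵢKᵢ = 1.918, Σzᵢ/Kᵢ = 1.289 — both > 1, two phases present.
Iterate (Newton) starting at ψ = 0.5:
  ψ = 0.500: g = 0.1604, g' = -0.892 → ψ = 0.680
  ψ = 0.680: g = 0.0079, g' = -0.830 → ψ = 0.689
Converged at ψ = 0.689.
Compositions from xᵢ = zᵢ/(1+ψ(Kᵢ−1)), yᵢ = Kᵢxᵢ:
  A: x = 0.185, y = 0.632
  B: x = 0.138, y = 0.095
  C: x = 0.677, y = 0.274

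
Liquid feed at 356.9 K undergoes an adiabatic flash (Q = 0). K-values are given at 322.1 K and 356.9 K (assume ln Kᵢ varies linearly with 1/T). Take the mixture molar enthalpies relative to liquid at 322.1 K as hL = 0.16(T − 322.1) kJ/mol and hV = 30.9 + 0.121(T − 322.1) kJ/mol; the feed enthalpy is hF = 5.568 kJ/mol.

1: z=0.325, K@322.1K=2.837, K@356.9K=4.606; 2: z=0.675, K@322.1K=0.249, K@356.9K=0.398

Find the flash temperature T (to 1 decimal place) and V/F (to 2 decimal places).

Adiabatic flash: solve Rachford–Rice at each trial T, then check hF = ψ·hV(T) + (1−ψ)·hL(T).
  T = 322.1 K: K = (2.837, 0.249), RR gives ψ = 0.065, H_out = 2.018 kJ/mol
  T = 356.9 K: K = (4.606, 0.398), RR gives ψ = 0.353, H_out = 15.987 kJ/mol
  T = 339.5 K: K = (3.660, 0.319), RR gives ψ = 0.223, H_out = 9.530 kJ/mol
  T = 330.8 K: K = (3.233, 0.283), RR gives ψ = 0.151, H_out = 5.999 kJ/mol
  T = 326.5 K: K = (3.034, 0.266), RR gives ψ = 0.111, H_out = 4.104 kJ/mol
  T = 328.6 K: K = (3.130, 0.274), RR gives ψ = 0.131, H_out = 5.045 kJ/mol
Linear interpolation between T = 328.6 (H_out = 5.045) and T = 330.8 (H_out = 5.999) on hF = 5.568 gives T ≈ 329.8 K, at which ψ = 0.14.

T = 329.8 K, V/F = 0.14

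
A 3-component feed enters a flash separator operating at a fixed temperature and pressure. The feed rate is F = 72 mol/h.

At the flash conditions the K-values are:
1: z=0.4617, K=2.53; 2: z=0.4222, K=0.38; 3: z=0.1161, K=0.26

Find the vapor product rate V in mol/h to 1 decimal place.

Newton–Raphson from β = 0.35:
  β = 0.3500: g = 0.00979, g' = -0.8389 → β = 0.3617
Converged at β = 0.3617.
Then V = β·F = 0.3617·72 = 26.0 mol/h and L = F − V = 46.0 mol/h.

V = 26.0 mol/h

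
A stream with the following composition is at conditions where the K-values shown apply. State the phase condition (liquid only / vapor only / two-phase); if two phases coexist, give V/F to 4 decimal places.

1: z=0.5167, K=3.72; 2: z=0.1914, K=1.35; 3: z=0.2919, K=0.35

ΣzᵢKᵢ = 2.2827; Σzᵢ/Kᵢ = 1.1147.
Both exceed 1, so a two-phase solution exists.
Let ψ = V/F and solve Σ zᵢ(Kᵢ−1)/(1+ψ(Kᵢ−1)) = 0.
Newton iteration, ψ⁰ = 0.5:
  ψ = 0.5000: g = 0.37144, g' = -0.9740 → ψ = 0.8813
  ψ = 0.8813: g = 0.02067, g' = -1.0209 → ψ = 0.9016
  ψ = 0.9016: g = -0.00033, g' = -1.0540 → ψ = 0.9013
Converged at ψ = 0.9013.

two-phase, V/F = 0.9013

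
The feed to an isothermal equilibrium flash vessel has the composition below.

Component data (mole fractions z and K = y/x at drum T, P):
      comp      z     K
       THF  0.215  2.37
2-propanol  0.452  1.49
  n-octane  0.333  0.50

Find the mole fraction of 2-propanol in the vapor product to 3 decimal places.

y_2-propanol = 0.474

Material balance + equilibrium reduce to Σ zᵢ(Kᵢ−1)/(1+ψ(Kᵢ−1)) = 0.
g(0) = ΣzᵢKᵢ − 1 = 0.350 and g(1) = 1 − Σzᵢ/Kᵢ = -0.060, so a root lies in (0, 1).
Iterate (Newton) starting at ψ = 0.5:
  ψ = 0.500: g = 0.1307, g' = -0.360 → ψ = 0.863
  ψ = 0.863: g = -0.0022, g' = -0.396 → ψ = 0.857
Converged at ψ = 0.857.
Compositions from xᵢ = zᵢ/(1+ψ(Kᵢ−1)), yᵢ = Kᵢxᵢ:
  THF: x = 0.099, y = 0.234
  2-propanol: x = 0.318, y = 0.474
  n-octane: x = 0.583, y = 0.291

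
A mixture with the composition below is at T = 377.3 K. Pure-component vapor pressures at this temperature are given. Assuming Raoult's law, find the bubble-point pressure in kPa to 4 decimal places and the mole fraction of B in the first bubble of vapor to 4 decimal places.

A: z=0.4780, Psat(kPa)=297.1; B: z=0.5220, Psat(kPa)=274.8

Pbub = 285.4594 kPa, y_B = 0.5025

At the bubble point ψ → 0, so ΣzᵢKᵢ = 1 with Kᵢ = Pᵢˢᵃᵗ/P ⇒ P = ΣzᵢPᵢˢᵃᵗ.
P = 0.4780·297.1 + 0.5220·274.8 = 285.4594 kPa
yᵢ = zᵢPᵢˢᵃᵗ/P ⇒ y_B = 0.5220·274.8/285.4594 = 0.5025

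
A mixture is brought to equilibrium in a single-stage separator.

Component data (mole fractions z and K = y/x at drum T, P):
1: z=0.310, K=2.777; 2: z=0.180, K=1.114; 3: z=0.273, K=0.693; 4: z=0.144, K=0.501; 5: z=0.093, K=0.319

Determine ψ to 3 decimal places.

Let ψ = V/F and solve Σ zᵢ(Kᵢ−1)/(1+ψ(Kᵢ−1)) = 0.
g(0) = ΣzᵢKᵢ − 1 = 0.352 and g(1) = 1 − Σzᵢ/Kᵢ = -0.246, so a root lies in (0, 1).
Newton iteration, ψ⁰ = 0.34:
  ψ = 0.340: g = 0.1006, g' = -0.540 → ψ = 0.526
  ψ = 0.526: g = 0.0078, g' = -0.471 → ψ = 0.543
Converged at ψ = 0.543.

ψ = 0.543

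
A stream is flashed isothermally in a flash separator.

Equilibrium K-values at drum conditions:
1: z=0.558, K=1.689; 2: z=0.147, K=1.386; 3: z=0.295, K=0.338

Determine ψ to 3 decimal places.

Material balance + equilibrium reduce to Σ zᵢ(Kᵢ−1)/(1+ψ(Kᵢ−1)) = 0.
g(0) = ΣzᵢKᵢ − 1 = 0.246 and g(1) = 1 − Σzᵢ/Kᵢ = -0.309, so a root lies in (0, 1).
Newton–Raphson from ψ = 0.5:
  ψ = 0.500: g = 0.0416, g' = -0.451 → ψ = 0.592
  ψ = 0.592: g = -0.0020, g' = -0.498 → ψ = 0.588
Converged at ψ = 0.588.

ψ = 0.588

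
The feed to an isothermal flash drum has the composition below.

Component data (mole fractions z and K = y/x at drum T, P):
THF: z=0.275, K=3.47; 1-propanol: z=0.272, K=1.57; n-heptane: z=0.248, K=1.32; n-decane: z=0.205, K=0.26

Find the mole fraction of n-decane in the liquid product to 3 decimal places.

x_n-decane = 0.529

Material balance + equilibrium reduce to Σ zᵢ(Kᵢ−1)/(1+ψ(Kᵢ−1)) = 0.
Feasibility: ΣzᵢKᵢ = 1.762, Σzᵢ/Kᵢ = 1.229 — both > 1, two phases present.
Newton iteration, ψ⁰ = 0.4:
  ψ = 0.400: g = 0.3228, g' = -0.730 → ψ = 0.842
  ψ = 0.842: g = -0.0151, g' = -1.024 → ψ = 0.828
  ψ = 0.828: g = -0.0003, g' = -0.985 → ψ = 0.827
Converged at ψ = 0.827.
Compositions from xᵢ = zᵢ/(1+ψ(Kᵢ−1)), yᵢ = Kᵢxᵢ:
  THF: x = 0.090, y = 0.314
  1-propanol: x = 0.185, y = 0.290
  n-heptane: x = 0.196, y = 0.259
  n-decane: x = 0.529, y = 0.137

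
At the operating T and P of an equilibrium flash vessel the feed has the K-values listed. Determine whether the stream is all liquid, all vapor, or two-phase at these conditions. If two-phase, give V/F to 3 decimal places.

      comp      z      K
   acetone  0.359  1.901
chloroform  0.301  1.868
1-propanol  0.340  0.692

ΣzᵢKᵢ = 1.480; Σzᵢ/Kᵢ = 0.841.
Since Σzᵢ/Kᵢ < 1 the mixture is above its dew point — single vapor phase.

all vapor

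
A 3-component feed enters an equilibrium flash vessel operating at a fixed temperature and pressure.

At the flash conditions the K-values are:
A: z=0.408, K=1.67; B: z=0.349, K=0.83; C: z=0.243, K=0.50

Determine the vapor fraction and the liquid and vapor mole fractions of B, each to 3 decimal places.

ψ = 0.400, x_B = 0.374, y_B = 0.311

Let ψ = V/F and solve Σ zᵢ(Kᵢ−1)/(1+ψ(Kᵢ−1)) = 0.
g(0) = ΣzᵢKᵢ − 1 = 0.093 and g(1) = 1 − Σzᵢ/Kᵢ = -0.151, so a root lies in (0, 1).
Iterate (Newton) starting at ψ = 0.66:
  ψ = 0.660: g = -0.0586, g' = -0.236 → ψ = 0.412
  ψ = 0.412: g = -0.0025, g' = -0.221 → ψ = 0.400
Converged at ψ = 0.400.
Compositions from xᵢ = zᵢ/(1+ψ(Kᵢ−1)), yᵢ = Kᵢxᵢ:
  A: x = 0.322, y = 0.537
  B: x = 0.374, y = 0.311
  C: x = 0.304, y = 0.152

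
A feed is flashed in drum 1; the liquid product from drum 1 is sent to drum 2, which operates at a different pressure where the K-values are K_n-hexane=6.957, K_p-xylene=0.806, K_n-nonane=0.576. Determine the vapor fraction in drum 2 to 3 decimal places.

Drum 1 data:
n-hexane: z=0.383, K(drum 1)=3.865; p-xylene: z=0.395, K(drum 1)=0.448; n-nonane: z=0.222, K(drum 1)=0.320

V/F (drum 2) = 0.464

Drum 1:
Let ψ₁ = V/F and solve Σ zᵢ(Kᵢ−1)/(1+ψ₁(Kᵢ−1)) = 0.
Feasibility: ΣzᵢKᵢ = 1.728, Σzᵢ/Kᵢ = 1.675 — both > 1, two phases present.
Iterate (Newton) starting at ψ₁ = 0.5:
  ψ₁ = 0.500: g = -0.0788, g' = -0.997 → ψ₁ = 0.421
  ψ₁ = 0.421: g = 0.0019, g' = -1.052 → ψ₁ = 0.423
Converged at ψ₁ = 0.423.
Drum-1 compositions:
  n-hexane: x = 0.173, y = 0.669
  p-xylene: x = 0.515, y = 0.231
  n-nonane: x = 0.312, y = 0.100
Drum-2 feed = drum-1 liquid: z₂ = (0.1732, 0.5152, 0.3116).
Drum 2:
Material balance + equilibrium reduce to Σ zᵢ(Kᵢ−1)/(1+ψ₂(Kᵢ−1)) = 0.
Check two-phase: ΣzᵢKᵢ = 1.800 > 1 and Σzᵢ/Kᵢ = 1.205 > 1, so g(0) = 0.800 > 0 and g(1) = -0.205 < 0.
Newton iteration, ψ₂⁰ = 0.32:
  ψ₂ = 0.320: g = 0.0956, g' = -0.825 → ψ₂ = 0.436
  ψ₂ = 0.436: g = 0.0156, g' = -0.583 → ψ₂ = 0.463
  ψ₂ = 0.463: g = 0.0005, g' = -0.546 → ψ₂ = 0.464
Converged at ψ₂ = 0.464.
  n-hexane: x = 0.046, y = 0.320
  p-xylene: x = 0.566, y = 0.456
  n-nonane: x = 0.388, y = 0.223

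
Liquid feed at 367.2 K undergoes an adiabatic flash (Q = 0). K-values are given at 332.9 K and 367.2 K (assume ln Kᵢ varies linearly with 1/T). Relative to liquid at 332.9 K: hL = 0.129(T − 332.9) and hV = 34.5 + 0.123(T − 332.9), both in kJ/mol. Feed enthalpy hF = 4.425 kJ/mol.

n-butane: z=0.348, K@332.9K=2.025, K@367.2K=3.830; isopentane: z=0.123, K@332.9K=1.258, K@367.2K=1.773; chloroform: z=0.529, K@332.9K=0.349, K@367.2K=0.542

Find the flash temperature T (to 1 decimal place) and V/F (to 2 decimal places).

T = 334.5 K, V/F = 0.12

Adiabatic flash: solve Rachford–Rice at each trial T, then check hF = ψ·hV(T) + (1−ψ)·hL(T).
  T = 332.9 K: K = (2.025, 1.258, 0.349), RR gives ψ = 0.076, H_out = 2.606 kJ/mol
  T = 367.2 K: K = (3.830, 1.773, 0.542), RR gives ψ = 0.761, H_out = 30.537 kJ/mol
  T = 350.0 K: K = (2.826, 1.505, 0.439), RR gives ψ = 0.454, H_out = 17.830 kJ/mol
  T = 341.4 K: K = (2.400, 1.378, 0.392), RR gives ψ = 0.287, H_out = 10.997 kJ/mol
  T = 337.1 K: K = (2.205, 1.317, 0.370), RR gives ψ = 0.189, H_out = 7.058 kJ/mol
  T = 335.0 K: K = (2.113, 1.287, 0.359), RR gives ψ = 0.135, H_out = 4.924 kJ/mol
Linear interpolation between T = 332.9 (H_out = 2.606) and T = 335.0 (H_out = 4.924) on hF = 4.425 gives T ≈ 334.5 K, at which ψ = 0.12.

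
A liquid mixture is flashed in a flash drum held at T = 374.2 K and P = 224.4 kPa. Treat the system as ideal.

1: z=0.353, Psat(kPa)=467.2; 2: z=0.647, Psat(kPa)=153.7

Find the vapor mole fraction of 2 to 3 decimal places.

y_2 = 0.530

Raoult's law: Kᵢ = Pᵢˢᵃᵗ/P = Pᵢˢᵃᵗ/224.4.
  K_1 = 467.2/224.4 = 2.08200, K_2 = 153.7/224.4 = 0.68494
Rachford–Rice: g(ψ) = Σ zᵢ(Kᵢ−1)/(1+ψ(Kᵢ−1)) = 0.
Check two-phase: ΣzᵢKᵢ = 1.178 > 1 and Σzᵢ/Kᵢ = 1.114 > 1, so g(0) = 0.178 > 0 and g(1) = -0.114 < 0.
Binary case is linear: z₁(K₁−1)(1+ψ(K₂−1)) + z₂(K₂−1)(1+ψ(K₁−1)) = 0
⇒ ψ = [z₁(K₁−1)+z₂(K₂−1)] / [−(K₁−1)(K₂−1)] = 0.1781/0.3409 = 0.522
Compositions from xᵢ = zᵢ/(1+ψ(Kᵢ−1)), yᵢ = Kᵢxᵢ:
  1: x = 0.226, y = 0.470
  2: x = 0.774, y = 0.530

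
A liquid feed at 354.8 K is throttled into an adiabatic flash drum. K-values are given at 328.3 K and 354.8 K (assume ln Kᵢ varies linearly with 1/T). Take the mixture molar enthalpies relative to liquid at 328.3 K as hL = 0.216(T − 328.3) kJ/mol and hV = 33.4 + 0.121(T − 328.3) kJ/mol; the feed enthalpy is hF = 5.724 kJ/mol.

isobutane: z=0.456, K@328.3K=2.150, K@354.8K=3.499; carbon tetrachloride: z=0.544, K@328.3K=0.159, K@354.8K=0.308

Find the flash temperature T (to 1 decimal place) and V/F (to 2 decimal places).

Adiabatic flash: solve Rachford–Rice at each trial T, then check hF = ψ·hV(T) + (1−ψ)·hL(T).
  T = 328.3 K: K = (2.150, 0.159), RR gives ψ = 0.069, H_out = 2.310 kJ/mol
  T = 354.8 K: K = (3.499, 0.308), RR gives ψ = 0.441, H_out = 19.352 kJ/mol
  T = 341.6 K: K = (2.771, 0.224), RR gives ψ = 0.281, H_out = 11.898 kJ/mol
  T = 335.0 K: K = (2.449, 0.190), RR gives ψ = 0.188, H_out = 7.591 kJ/mol
  T = 331.6 K: K = (2.294, 0.174), RR gives ψ = 0.131, H_out = 5.062 kJ/mol
  T = 333.3 K: K = (2.371, 0.182), RR gives ψ = 0.160, H_out = 6.360 kJ/mol
Linear interpolation between T = 331.6 (H_out = 5.062) and T = 333.3 (H_out = 6.360) on hF = 5.724 gives T ≈ 332.5 K, at which ψ = 0.15.

T = 332.5 K, V/F = 0.15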